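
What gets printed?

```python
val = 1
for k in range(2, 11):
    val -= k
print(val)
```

k=2: val = 1-2 = -1
k=3: val = (-1)-3 = -4
k=4: val = (-4)-4 = -8
k=5: val = (-8)-5 = -13
k=6: val = (-13)-6 = -19
k=7: val = (-19)-7 = -26
k=8: val = (-26)-8 = -34
k=9: val = (-34)-9 = -43
k=10: val = (-43)-10 = -53

-53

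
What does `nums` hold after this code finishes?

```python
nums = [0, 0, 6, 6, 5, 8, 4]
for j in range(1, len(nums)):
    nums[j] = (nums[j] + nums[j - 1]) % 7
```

j=1: nums[1] = (0+0)%7 = 0 → [0, 0, 6, 6, 5, 8, 4]
j=2: nums[2] = (6+0)%7 = 6 → [0, 0, 6, 6, 5, 8, 4]
j=3: nums[3] = (6+6)%7 = 5 → [0, 0, 6, 5, 5, 8, 4]
j=4: nums[4] = (5+5)%7 = 3 → [0, 0, 6, 5, 3, 8, 4]
j=5: nums[5] = (8+3)%7 = 4 → [0, 0, 6, 5, 3, 4, 4]
j=6: nums[6] = (4+4)%7 = 1 → [0, 0, 6, 5, 3, 4, 1]

[0, 0, 6, 5, 3, 4, 1]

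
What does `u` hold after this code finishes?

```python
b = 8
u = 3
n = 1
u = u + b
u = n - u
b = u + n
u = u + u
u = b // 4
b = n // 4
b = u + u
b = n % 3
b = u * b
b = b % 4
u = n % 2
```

u = 3+8 = 11
u = 1-11 = -10
b = (-10)+1 = -9
u = (-10)+(-10) = -20
u = (-9)//4 = -3
b = 1//4 = 0
b = (-3)+(-3) = -6
b = 1%3 = 1
b = (-3)*1 = -3
b = (-3)%4 = 1
u = 1%2 = 1

1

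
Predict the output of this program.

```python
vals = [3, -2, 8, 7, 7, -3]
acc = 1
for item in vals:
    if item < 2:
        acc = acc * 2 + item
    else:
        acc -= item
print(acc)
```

-59

item=3: not <2, acc = 1-3 = -2
item=-2: <2, acc = (-2)*2+(-2) = -6
item=8: not <2, acc = (-6)-8 = -14
item=7: not <2, acc = (-14)-7 = -21
item=7: not <2, acc = (-21)-7 = -28
item=-3: <2, acc = (-28)*2+(-3) = -59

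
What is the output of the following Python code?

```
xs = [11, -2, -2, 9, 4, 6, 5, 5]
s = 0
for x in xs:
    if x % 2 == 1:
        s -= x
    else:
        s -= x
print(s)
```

-36

x=11: odd, s = 0-11 = -11
x=-2: not odd, s = (-11)-(-2) = -9
x=-2: not odd, s = (-9)-(-2) = -7
x=9: odd, s = (-7)-9 = -16
x=4: not odd, s = (-16)-4 = -20
x=6: not odd, s = (-20)-6 = -26
x=5: odd, s = (-26)-5 = -31
x=5: odd, s = (-31)-5 = -36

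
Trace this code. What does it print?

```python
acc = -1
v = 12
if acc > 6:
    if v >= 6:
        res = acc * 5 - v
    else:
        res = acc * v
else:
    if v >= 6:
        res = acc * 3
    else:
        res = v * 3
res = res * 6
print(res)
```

acc=-1, v=12
acc > 6 is False; v >= 6 is True
→ res = acc * 3 = -3
res = (-3)*6 = -18

-18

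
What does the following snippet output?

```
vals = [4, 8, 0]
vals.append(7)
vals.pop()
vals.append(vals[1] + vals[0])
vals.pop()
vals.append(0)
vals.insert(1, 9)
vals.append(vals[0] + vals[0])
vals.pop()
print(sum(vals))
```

21

append 7 → [4, 8, 0, 7]
pop() removes 7 → [4, 8, 0]
append vals[1]+vals[0] = 8+4 = 12 → [4, 8, 0, 12]
pop() removes 12 → [4, 8, 0]
append 0 → [4, 8, 0, 0]
insert 9 at 1 → [4, 9, 8, 0, 0]
append vals[0]+vals[0] = 4+4 = 8 → [4, 9, 8, 0, 0, 8]
pop() removes 8 → [4, 9, 8, 0, 0]
sum = 21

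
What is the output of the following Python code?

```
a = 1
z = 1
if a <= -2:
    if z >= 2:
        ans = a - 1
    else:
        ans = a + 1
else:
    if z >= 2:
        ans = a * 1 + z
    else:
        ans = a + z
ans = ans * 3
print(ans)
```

a=1, z=1
a <= -2 is False; z >= 2 is False
→ ans = a + z = 2
ans = 2*3 = 6

6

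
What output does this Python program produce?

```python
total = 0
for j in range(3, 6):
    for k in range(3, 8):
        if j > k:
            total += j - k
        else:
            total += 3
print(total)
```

j=3,k=3: not 3>3, total = 0+3 = 3
j=3,k=4: not 3>4, total = 3+3 = 6
j=3,k=5: not 3>5, total = 6+3 = 9
j=3,k=6: not 3>6, total = 9+3 = 12
j=3,k=7: not 3>7, total = 12+3 = 15
j=4,k=3: 4>3, total = 15+1 = 16
j=4,k=4: not 4>4, total = 16+3 = 19
j=4,k=5: not 4>5, total = 19+3 = 22
j=4,k=6: not 4>6, total = 22+3 = 25
j=4,k=7: not 4>7, total = 25+3 = 28
j=5,k=3: 5>3, total = 28+2 = 30
j=5,k=4: 5>4, total = 30+1 = 31
j=5,k=5: not 5>5, total = 31+3 = 34
j=5,k=6: not 5>6, total = 34+3 = 37
j=5,k=7: not 5>7, total = 37+3 = 40

40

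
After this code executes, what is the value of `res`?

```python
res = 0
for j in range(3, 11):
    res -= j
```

-52

j=3: res = 0-3 = -3
j=4: res = (-3)-4 = -7
j=5: res = (-7)-5 = -12
j=6: res = (-12)-6 = -18
j=7: res = (-18)-7 = -25
j=8: res = (-25)-8 = -33
j=9: res = (-33)-9 = -42
j=10: res = (-42)-10 = -52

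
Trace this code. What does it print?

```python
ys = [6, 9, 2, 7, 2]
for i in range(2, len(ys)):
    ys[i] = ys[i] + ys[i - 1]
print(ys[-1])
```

20

i=2: ys[2] = 2+9 = 11 → [6, 9, 11, 7, 2]
i=3: ys[3] = 7+11 = 18 → [6, 9, 11, 18, 2]
i=4: ys[4] = 2+18 = 20 → [6, 9, 11, 18, 20]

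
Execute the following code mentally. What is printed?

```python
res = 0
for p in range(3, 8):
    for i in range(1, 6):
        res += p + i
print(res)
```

200

p=3,i=1: res = 0+4 = 4
p=3,i=2: res = 4+5 = 9
p=3,i=3: res = 9+6 = 15
p=3,i=4: res = 15+7 = 22
p=3,i=5: res = 22+8 = 30
p=4,i=1: res = 30+5 = 35
p=4,i=2: res = 35+6 = 41
p=4,i=3: res = 41+7 = 48
p=4,i=4: res = 48+8 = 56
p=4,i=5: res = 56+9 = 65
p=5,i=1: res = 65+6 = 71
p=5,i=2: res = 71+7 = 78
p=5,i=3: res = 78+8 = 86
p=5,i=4: res = 86+9 = 95
p=5,i=5: res = 95+10 = 105
p=6,i=1: res = 105+7 = 112
p=6,i=2: res = 112+8 = 120
p=6,i=3: res = 120+9 = 129
p=6,i=4: res = 129+10 = 139
p=6,i=5: res = 139+11 = 150
p=7,i=1: res = 150+8 = 158
p=7,i=2: res = 158+9 = 167
p=7,i=3: res = 167+10 = 177
p=7,i=4: res = 177+11 = 188
p=7,i=5: res = 188+12 = 200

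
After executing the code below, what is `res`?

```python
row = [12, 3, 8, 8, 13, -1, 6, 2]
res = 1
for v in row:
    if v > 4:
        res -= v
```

v=12: >4, res = 1-12 = -11
v=3: not >4
v=8: >4, res = (-11)-8 = -19
v=8: >4, res = (-19)-8 = -27
v=13: >4, res = (-27)-13 = -40
v=-1: not >4
v=6: >4, res = (-40)-6 = -46
v=2: not >4

-46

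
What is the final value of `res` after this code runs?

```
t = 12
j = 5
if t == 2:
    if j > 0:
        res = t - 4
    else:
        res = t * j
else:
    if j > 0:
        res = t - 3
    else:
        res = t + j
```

t=12, j=5
t == 2 is False; j > 0 is True
→ res = t - 3 = 9

9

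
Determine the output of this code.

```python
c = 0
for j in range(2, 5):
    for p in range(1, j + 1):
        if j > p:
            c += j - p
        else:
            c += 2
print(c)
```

16

j=2,p=1: 2>1, c = 0+1 = 1
j=2,p=2: not 2>2, c = 1+2 = 3
j=3,p=1: 3>1, c = 3+2 = 5
j=3,p=2: 3>2, c = 5+1 = 6
j=3,p=3: not 3>3, c = 6+2 = 8
j=4,p=1: 4>1, c = 8+3 = 11
j=4,p=2: 4>2, c = 11+2 = 13
j=4,p=3: 4>3, c = 13+1 = 14
j=4,p=4: not 4>4, c = 14+2 = 16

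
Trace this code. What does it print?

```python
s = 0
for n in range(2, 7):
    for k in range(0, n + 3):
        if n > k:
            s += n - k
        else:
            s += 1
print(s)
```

70

n=2,k=0: 2>0, s = 0+2 = 2
n=2,k=1: 2>1, s = 2+1 = 3
n=2,k=2: not 2>2, s = 3+1 = 4
n=2,k=3: not 2>3, s = 4+1 = 5
n=2,k=4: not 2>4, s = 5+1 = 6
n=3,k=0: 3>0, s = 6+3 = 9
n=3,k=1: 3>1, s = 9+2 = 11
n=3,k=2: 3>2, s = 11+1 = 12
n=3,k=3: not 3>3, s = 12+1 = 13
n=3,k=4: not 3>4, s = 13+1 = 14
n=3,k=5: not 3>5, s = 14+1 = 15
n=4,k=0: 4>0, s = 15+4 = 19
n=4,k=1: 4>1, s = 19+3 = 22
n=4,k=2: 4>2, s = 22+2 = 24
n=4,k=3: 4>3, s = 24+1 = 25
n=4,k=4: not 4>4, s = 25+1 = 26
n=4,k=5: not 4>5, s = 26+1 = 27
n=4,k=6: not 4>6, s = 27+1 = 28
n=5,k=0: 5>0, s = 28+5 = 33
n=5,k=1: 5>1, s = 33+4 = 37
n=5,k=2: 5>2, s = 37+3 = 40
n=5,k=3: 5>3, s = 40+2 = 42
n=5,k=4: 5>4, s = 42+1 = 43
n=5,k=5: not 5>5, s = 43+1 = 44
n=5,k=6: not 5>6, s = 44+1 = 45
n=5,k=7: not 5>7, s = 45+1 = 46
n=6,k=0: 6>0, s = 46+6 = 52
n=6,k=1: 6>1, s = 52+5 = 57
n=6,k=2: 6>2, s = 57+4 = 61
n=6,k=3: 6>3, s = 61+3 = 64
n=6,k=4: 6>4, s = 64+2 = 66
n=6,k=5: 6>5, s = 66+1 = 67
n=6,k=6: not 6>6, s = 67+1 = 68
n=6,k=7: not 6>7, s = 68+1 = 69
n=6,k=8: not 6>8, s = 69+1 = 70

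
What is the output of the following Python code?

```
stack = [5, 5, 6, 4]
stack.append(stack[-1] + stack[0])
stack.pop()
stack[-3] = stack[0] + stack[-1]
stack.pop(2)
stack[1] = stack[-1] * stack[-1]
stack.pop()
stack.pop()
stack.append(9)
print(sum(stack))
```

append stack[-1]+stack[0] = 4+5 = 9 → [5, 5, 6, 4, 9]
pop() removes 9 → [5, 5, 6, 4]
stack[-3] = stack[0]+stack[-1] = 5+4 = 9 → [5, 9, 6, 4]
pop(2) removes 6 → [5, 9, 4]
stack[1] = stack[-1]*stack[-1] = 4*4 = 16 → [5, 16, 4]
pop() removes 4 → [5, 16]
pop() removes 16 → [5]
append 9 → [5, 9]
sum = 14

14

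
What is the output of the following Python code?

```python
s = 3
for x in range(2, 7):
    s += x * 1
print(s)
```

x=2: s = 3+2*1 = 5
x=3: s = 5+3*1 = 8
x=4: s = 8+4*1 = 12
x=5: s = 12+5*1 = 17
x=6: s = 17+6*1 = 23

23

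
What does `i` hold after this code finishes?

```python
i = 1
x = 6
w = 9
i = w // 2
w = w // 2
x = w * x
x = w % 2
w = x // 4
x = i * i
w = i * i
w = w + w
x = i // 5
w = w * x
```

i = 9//2 = 4
w = 9//2 = 4
x = 4*6 = 24
x = 4%2 = 0
w = 0//4 = 0
x = 4*4 = 16
w = 4*4 = 16
w = 16+16 = 32
x = 4//5 = 0
w = 32*0 = 0

4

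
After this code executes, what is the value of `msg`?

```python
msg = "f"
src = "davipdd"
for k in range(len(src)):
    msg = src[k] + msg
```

'ddpivadf'

k=0: prepend 'd' → 'df'
k=1: prepend 'a' → 'adf'
k=2: prepend 'v' → 'vadf'
k=3: prepend 'i' → 'ivadf'
k=4: prepend 'p' → 'pivadf'
k=5: prepend 'd' → 'dpivadf'
k=6: prepend 'd' → 'ddpivadf'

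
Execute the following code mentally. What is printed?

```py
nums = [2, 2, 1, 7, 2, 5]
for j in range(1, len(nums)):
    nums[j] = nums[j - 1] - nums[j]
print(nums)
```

[2, 0, -1, -8, -10, -15]

j=1: nums[1] = 2-2 = 0 → [2, 0, 1, 7, 2, 5]
j=2: nums[2] = 0-1 = -1 → [2, 0, -1, 7, 2, 5]
j=3: nums[3] = (-1)-7 = -8 → [2, 0, -1, -8, 2, 5]
j=4: nums[4] = (-8)-2 = -10 → [2, 0, -1, -8, -10, 5]
j=5: nums[5] = (-10)-5 = -15 → [2, 0, -1, -8, -10, -15]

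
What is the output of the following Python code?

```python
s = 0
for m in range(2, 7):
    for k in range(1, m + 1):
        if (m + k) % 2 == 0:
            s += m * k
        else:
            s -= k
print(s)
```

135

m=2,k=1: odd sum, s = 0-1 = -1
m=2,k=2: even sum, s = (-1)+4 = 3
m=3,k=1: even sum, s = 3+3 = 6
m=3,k=2: odd sum, s = 6-2 = 4
m=3,k=3: even sum, s = 4+9 = 13
m=4,k=1: odd sum, s = 13-1 = 12
m=4,k=2: even sum, s = 12+8 = 20
m=4,k=3: odd sum, s = 20-3 = 17
m=4,k=4: even sum, s = 17+16 = 33
m=5,k=1: even sum, s = 33+5 = 38
m=5,k=2: odd sum, s = 38-2 = 36
m=5,k=3: even sum, s = 36+15 = 51
m=5,k=4: odd sum, s = 51-4 = 47
m=5,k=5: even sum, s = 47+25 = 72
m=6,k=1: odd sum, s = 72-1 = 71
m=6,k=2: even sum, s = 71+12 = 83
m=6,k=3: odd sum, s = 83-3 = 80
m=6,k=4: even sum, s = 80+24 = 104
m=6,k=5: odd sum, s = 104-5 = 99
m=6,k=6: even sum, s = 99+36 = 135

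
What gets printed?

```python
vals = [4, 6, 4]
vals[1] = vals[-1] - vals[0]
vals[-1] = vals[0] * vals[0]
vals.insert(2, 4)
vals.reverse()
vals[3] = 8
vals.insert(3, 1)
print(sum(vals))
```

vals[1] = vals[-1]-vals[0] = 4-4 = 0 → [4, 0, 4]
vals[-1] = vals[0]*vals[0] = 4*4 = 16 → [4, 0, 16]
insert 4 at 2 → [4, 0, 4, 16]
reverse → [16, 4, 0, 4]
vals[3] = 8 → [16, 4, 0, 8]
insert 1 at 3 → [16, 4, 0, 1, 8]
sum = 29

29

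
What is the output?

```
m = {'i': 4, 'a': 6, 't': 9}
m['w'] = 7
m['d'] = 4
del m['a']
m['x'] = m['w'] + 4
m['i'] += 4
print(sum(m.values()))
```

39

m['w'] = 7 → {'i': 4, 'a': 6, 't': 9, 'w': 7}
m['d'] = 4 → {'i': 4, 'a': 6, 't': 9, 'w': 7, 'd': 4}
del 'a' → {'i': 4, 't': 9, 'w': 7, 'd': 4}
m['x'] = m['w']+4 = 11 → {'i': 4, 't': 9, 'w': 7, 'd': 4, 'x': 11}
m['i'] = 4+4 = 8 → {'i': 8, 't': 9, 'w': 7, 'd': 4, 'x': 11}
sum of values = 39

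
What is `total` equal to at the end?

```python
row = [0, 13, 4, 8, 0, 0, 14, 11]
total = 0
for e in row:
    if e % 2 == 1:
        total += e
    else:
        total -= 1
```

e=0: not odd, total = 0-1 = -1
e=13: odd, total = (-1)+13 = 12
e=4: not odd, total = 12-1 = 11
e=8: not odd, total = 11-1 = 10
e=0: not odd, total = 10-1 = 9
e=0: not odd, total = 9-1 = 8
e=14: not odd, total = 8-1 = 7
e=11: odd, total = 7+11 = 18

18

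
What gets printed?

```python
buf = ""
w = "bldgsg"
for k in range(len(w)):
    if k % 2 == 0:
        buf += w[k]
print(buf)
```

k=0: add 'b' → 'b'
k=1: skip
k=2: add 'd' → 'bd'
k=3: skip
k=4: add 's' → 'bds'
k=5: skip

bds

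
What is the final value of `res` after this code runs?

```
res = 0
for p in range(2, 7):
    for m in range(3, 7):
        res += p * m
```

p=2,m=3: res = 0+6 = 6
p=2,m=4: res = 6+8 = 14
p=2,m=5: res = 14+10 = 24
p=2,m=6: res = 24+12 = 36
p=3,m=3: res = 36+9 = 45
p=3,m=4: res = 45+12 = 57
p=3,m=5: res = 57+15 = 72
p=3,m=6: res = 72+18 = 90
p=4,m=3: res = 90+12 = 102
p=4,m=4: res = 102+16 = 118
p=4,m=5: res = 118+20 = 138
p=4,m=6: res = 138+24 = 162
p=5,m=3: res = 162+15 = 177
p=5,m=4: res = 177+20 = 197
p=5,m=5: res = 197+25 = 222
p=5,m=6: res = 222+30 = 252
p=6,m=3: res = 252+18 = 270
p=6,m=4: res = 270+24 = 294
p=6,m=5: res = 294+30 = 324
p=6,m=6: res = 324+36 = 360

360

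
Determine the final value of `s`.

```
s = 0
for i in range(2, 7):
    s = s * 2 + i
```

i=2: s = 0*2+2 = 2
i=3: s = 2*2+3 = 7
i=4: s = 7*2+4 = 18
i=5: s = 18*2+5 = 41
i=6: s = 41*2+6 = 88

88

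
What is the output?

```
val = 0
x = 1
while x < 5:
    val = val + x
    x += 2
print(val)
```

x=1: val = 0+1 = 1
x=3: val = 1+3 = 4

4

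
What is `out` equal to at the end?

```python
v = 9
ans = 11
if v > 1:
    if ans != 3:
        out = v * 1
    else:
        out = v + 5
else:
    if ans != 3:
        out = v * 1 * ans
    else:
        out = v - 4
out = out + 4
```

13

v=9, ans=11
v > 1 is True; ans != 3 is True
→ out = v * 1 = 9
out = 9+4 = 13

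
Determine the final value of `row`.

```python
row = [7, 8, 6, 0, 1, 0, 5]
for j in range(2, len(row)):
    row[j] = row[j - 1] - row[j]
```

[7, 8, 2, 2, 1, 1, -4]

j=2: row[2] = 8-6 = 2 → [7, 8, 2, 0, 1, 0, 5]
j=3: row[3] = 2-0 = 2 → [7, 8, 2, 2, 1, 0, 5]
j=4: row[4] = 2-1 = 1 → [7, 8, 2, 2, 1, 0, 5]
j=5: row[5] = 1-0 = 1 → [7, 8, 2, 2, 1, 1, 5]
j=6: row[6] = 1-5 = -4 → [7, 8, 2, 2, 1, 1, -4]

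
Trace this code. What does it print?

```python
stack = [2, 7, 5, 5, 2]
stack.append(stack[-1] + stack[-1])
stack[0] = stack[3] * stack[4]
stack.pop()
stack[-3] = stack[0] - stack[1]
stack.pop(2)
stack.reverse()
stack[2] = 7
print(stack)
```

[2, 5, 7, 10]

append stack[-1]+stack[-1] = 2+2 = 4 → [2, 7, 5, 5, 2, 4]
stack[0] = stack[3]*stack[4] = 5*2 = 10 → [10, 7, 5, 5, 2, 4]
pop() removes 4 → [10, 7, 5, 5, 2]
stack[-3] = stack[0]-stack[1] = 10-7 = 3 → [10, 7, 3, 5, 2]
pop(2) removes 3 → [10, 7, 5, 2]
reverse → [2, 5, 7, 10]
stack[2] = 7 → [2, 5, 7, 10]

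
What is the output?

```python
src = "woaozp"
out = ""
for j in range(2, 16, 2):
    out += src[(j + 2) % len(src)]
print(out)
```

j=2: add src[4]='z' → 'z'
j=4: add src[0]='w' → 'zw'
j=6: add src[2]='a' → 'zwa'
j=8: add src[4]='z' → 'zwaz'
j=10: add src[0]='w' → 'zwazw'
j=12: add src[2]='a' → 'zwazwa'
j=14: add src[4]='z' → 'zwazwaz'

zwazwaz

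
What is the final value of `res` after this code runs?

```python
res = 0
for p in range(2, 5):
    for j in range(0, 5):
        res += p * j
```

90

p=2,j=0: res = 0+0 = 0
p=2,j=1: res = 0+2 = 2
p=2,j=2: res = 2+4 = 6
p=2,j=3: res = 6+6 = 12
p=2,j=4: res = 12+8 = 20
p=3,j=0: res = 20+0 = 20
p=3,j=1: res = 20+3 = 23
p=3,j=2: res = 23+6 = 29
p=3,j=3: res = 29+9 = 38
p=3,j=4: res = 38+12 = 50
p=4,j=0: res = 50+0 = 50
p=4,j=1: res = 50+4 = 54
p=4,j=2: res = 54+8 = 62
p=4,j=3: res = 62+12 = 74
p=4,j=4: res = 74+16 = 90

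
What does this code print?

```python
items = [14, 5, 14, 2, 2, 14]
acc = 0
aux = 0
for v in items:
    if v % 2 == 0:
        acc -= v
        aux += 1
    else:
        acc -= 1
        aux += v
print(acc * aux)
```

-470

v=14: even, acc = 0-14 = -14; aux=1
v=5: not even, acc = (-14)-1 = -15; aux=6
v=14: even, acc = (-15)-14 = -29; aux=7
v=2: even, acc = (-29)-2 = -31; aux=8
v=2: even, acc = (-31)-2 = -33; aux=9
v=14: even, acc = (-33)-14 = -47; aux=10
acc*aux = (-47)*10 = -470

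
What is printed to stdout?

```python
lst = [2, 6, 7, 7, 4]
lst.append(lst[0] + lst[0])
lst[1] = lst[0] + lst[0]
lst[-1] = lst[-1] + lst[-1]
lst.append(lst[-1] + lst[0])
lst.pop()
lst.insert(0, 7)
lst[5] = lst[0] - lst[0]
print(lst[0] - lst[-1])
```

-1

append lst[0]+lst[0] = 2+2 = 4 → [2, 6, 7, 7, 4, 4]
lst[1] = lst[0]+lst[0] = 2+2 = 4 → [2, 4, 7, 7, 4, 4]
lst[-1] = lst[-1]+lst[-1] = 4+4 = 8 → [2, 4, 7, 7, 4, 8]
append lst[-1]+lst[0] = 8+2 = 10 → [2, 4, 7, 7, 4, 8, 10]
pop() removes 10 → [2, 4, 7, 7, 4, 8]
insert 7 at 0 → [7, 2, 4, 7, 7, 4, 8]
lst[5] = lst[0]-lst[0] = 7-7 = 0 → [7, 2, 4, 7, 7, 0, 8]
lst[0]-lst[-1] = 7-8 = -1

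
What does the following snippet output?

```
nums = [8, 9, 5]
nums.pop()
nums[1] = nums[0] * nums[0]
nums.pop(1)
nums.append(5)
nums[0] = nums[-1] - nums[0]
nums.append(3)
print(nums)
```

[-3, 5, 3]

pop() removes 5 → [8, 9]
nums[1] = nums[0]*nums[0] = 8*8 = 64 → [8, 64]
pop(1) removes 64 → [8]
append 5 → [8, 5]
nums[0] = nums[-1]-nums[0] = 5-8 = -3 → [-3, 5]
append 3 → [-3, 5, 3]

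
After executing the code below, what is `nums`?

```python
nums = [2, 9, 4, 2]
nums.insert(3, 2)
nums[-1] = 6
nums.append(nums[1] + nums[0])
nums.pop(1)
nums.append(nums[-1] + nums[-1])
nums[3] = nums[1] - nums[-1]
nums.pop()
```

insert 2 at 3 → [2, 9, 4, 2, 2]
nums[-1] = 6 → [2, 9, 4, 2, 6]
append nums[1]+nums[0] = 9+2 = 11 → [2, 9, 4, 2, 6, 11]
pop(1) removes 9 → [2, 4, 2, 6, 11]
append nums[-1]+nums[-1] = 11+11 = 22 → [2, 4, 2, 6, 11, 22]
nums[3] = nums[1]-nums[-1] = 4-22 = -18 → [2, 4, 2, -18, 11, 22]
pop() removes 22 → [2, 4, 2, -18, 11]

[2, 4, 2, -18, 11]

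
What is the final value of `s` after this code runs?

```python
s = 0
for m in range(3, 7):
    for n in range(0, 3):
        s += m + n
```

66

m=3,n=0: s = 0+3 = 3
m=3,n=1: s = 3+4 = 7
m=3,n=2: s = 7+5 = 12
m=4,n=0: s = 12+4 = 16
m=4,n=1: s = 16+5 = 21
m=4,n=2: s = 21+6 = 27
m=5,n=0: s = 27+5 = 32
m=5,n=1: s = 32+6 = 38
m=5,n=2: s = 38+7 = 45
m=6,n=0: s = 45+6 = 51
m=6,n=1: s = 51+7 = 58
m=6,n=2: s = 58+8 = 66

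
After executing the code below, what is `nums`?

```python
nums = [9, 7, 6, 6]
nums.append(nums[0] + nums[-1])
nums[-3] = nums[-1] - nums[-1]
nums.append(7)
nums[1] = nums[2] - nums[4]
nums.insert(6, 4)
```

[9, -15, 0, 6, 15, 7, 4]

append nums[0]+nums[-1] = 9+6 = 15 → [9, 7, 6, 6, 15]
nums[-3] = nums[-1]-nums[-1] = 15-15 = 0 → [9, 7, 0, 6, 15]
append 7 → [9, 7, 0, 6, 15, 7]
nums[1] = nums[2]-nums[4] = 0-15 = -15 → [9, -15, 0, 6, 15, 7]
insert 4 at 6 → [9, -15, 0, 6, 15, 7, 4]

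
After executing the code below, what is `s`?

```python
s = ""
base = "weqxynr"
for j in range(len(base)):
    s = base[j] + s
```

j=0: prepend 'w' → 'w'
j=1: prepend 'e' → 'ew'
j=2: prepend 'q' → 'qew'
j=3: prepend 'x' → 'xqew'
j=4: prepend 'y' → 'yxqew'
j=5: prepend 'n' → 'nyxqew'
j=6: prepend 'r' → 'rnyxqew'

'rnyxqew'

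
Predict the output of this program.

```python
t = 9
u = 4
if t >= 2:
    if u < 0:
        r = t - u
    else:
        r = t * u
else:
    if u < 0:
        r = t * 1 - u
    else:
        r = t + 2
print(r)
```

t=9, u=4
t >= 2 is True; u < 0 is False
→ r = t * u = 36

36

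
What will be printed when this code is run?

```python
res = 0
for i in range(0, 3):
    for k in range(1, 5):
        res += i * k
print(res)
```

i=0,k=1: res = 0+0 = 0
i=0,k=2: res = 0+0 = 0
i=0,k=3: res = 0+0 = 0
i=0,k=4: res = 0+0 = 0
i=1,k=1: res = 0+1 = 1
i=1,k=2: res = 1+2 = 3
i=1,k=3: res = 3+3 = 6
i=1,k=4: res = 6+4 = 10
i=2,k=1: res = 10+2 = 12
i=2,k=2: res = 12+4 = 16
i=2,k=3: res = 16+6 = 22
i=2,k=4: res = 22+8 = 30

30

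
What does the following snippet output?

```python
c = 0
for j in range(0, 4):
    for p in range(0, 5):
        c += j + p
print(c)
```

70

j=0,p=0: c = 0+0 = 0
j=0,p=1: c = 0+1 = 1
j=0,p=2: c = 1+2 = 3
j=0,p=3: c = 3+3 = 6
j=0,p=4: c = 6+4 = 10
j=1,p=0: c = 10+1 = 11
j=1,p=1: c = 11+2 = 13
j=1,p=2: c = 13+3 = 16
j=1,p=3: c = 16+4 = 20
j=1,p=4: c = 20+5 = 25
j=2,p=0: c = 25+2 = 27
j=2,p=1: c = 27+3 = 30
j=2,p=2: c = 30+4 = 34
j=2,p=3: c = 34+5 = 39
j=2,p=4: c = 39+6 = 45
j=3,p=0: c = 45+3 = 48
j=3,p=1: c = 48+4 = 52
j=3,p=2: c = 52+5 = 57
j=3,p=3: c = 57+6 = 63
j=3,p=4: c = 63+7 = 70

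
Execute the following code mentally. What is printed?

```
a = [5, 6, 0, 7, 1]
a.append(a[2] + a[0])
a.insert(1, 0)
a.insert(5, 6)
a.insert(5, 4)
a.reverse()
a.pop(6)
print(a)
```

[5, 1, 6, 4, 7, 0, 0, 5]

append a[2]+a[0] = 0+5 = 5 → [5, 6, 0, 7, 1, 5]
insert 0 at 1 → [5, 0, 6, 0, 7, 1, 5]
insert 6 at 5 → [5, 0, 6, 0, 7, 6, 1, 5]
insert 4 at 5 → [5, 0, 6, 0, 7, 4, 6, 1, 5]
reverse → [5, 1, 6, 4, 7, 0, 6, 0, 5]
pop(6) removes 6 → [5, 1, 6, 4, 7, 0, 0, 5]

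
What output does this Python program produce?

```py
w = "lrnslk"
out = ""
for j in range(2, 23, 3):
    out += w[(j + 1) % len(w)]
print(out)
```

j=2: add w[3]='s' → 's'
j=5: add w[0]='l' → 'sl'
j=8: add w[3]='s' → 'sls'
j=11: add w[0]='l' → 'slsl'
j=14: add w[3]='s' → 'slsls'
j=17: add w[0]='l' → 'slslsl'
j=20: add w[3]='s' → 'slslsls'

slslsls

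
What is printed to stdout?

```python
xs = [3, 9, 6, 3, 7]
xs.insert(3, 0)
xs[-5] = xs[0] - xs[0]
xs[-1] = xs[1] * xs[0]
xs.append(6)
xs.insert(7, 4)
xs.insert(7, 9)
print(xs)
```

[3, 0, 6, 0, 3, 0, 6, 9, 4]

insert 0 at 3 → [3, 9, 6, 0, 3, 7]
xs[-5] = xs[0]-xs[0] = 3-3 = 0 → [3, 0, 6, 0, 3, 7]
xs[-1] = xs[1]*xs[0] = 0*3 = 0 → [3, 0, 6, 0, 3, 0]
append 6 → [3, 0, 6, 0, 3, 0, 6]
insert 4 at 7 → [3, 0, 6, 0, 3, 0, 6, 4]
insert 9 at 7 → [3, 0, 6, 0, 3, 0, 6, 9, 4]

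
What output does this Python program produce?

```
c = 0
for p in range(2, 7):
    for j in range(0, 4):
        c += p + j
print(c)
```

110

p=2,j=0: c = 0+2 = 2
p=2,j=1: c = 2+3 = 5
p=2,j=2: c = 5+4 = 9
p=2,j=3: c = 9+5 = 14
p=3,j=0: c = 14+3 = 17
p=3,j=1: c = 17+4 = 21
p=3,j=2: c = 21+5 = 26
p=3,j=3: c = 26+6 = 32
p=4,j=0: c = 32+4 = 36
p=4,j=1: c = 36+5 = 41
p=4,j=2: c = 41+6 = 47
p=4,j=3: c = 47+7 = 54
p=5,j=0: c = 54+5 = 59
p=5,j=1: c = 59+6 = 65
p=5,j=2: c = 65+7 = 72
p=5,j=3: c = 72+8 = 80
p=6,j=0: c = 80+6 = 86
p=6,j=1: c = 86+7 = 93
p=6,j=2: c = 93+8 = 101
p=6,j=3: c = 101+9 = 110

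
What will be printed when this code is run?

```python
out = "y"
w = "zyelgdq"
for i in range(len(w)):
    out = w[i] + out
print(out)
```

qdgleyzy

i=0: prepend 'z' → 'zy'
i=1: prepend 'y' → 'yzy'
i=2: prepend 'e' → 'eyzy'
i=3: prepend 'l' → 'leyzy'
i=4: prepend 'g' → 'gleyzy'
i=5: prepend 'd' → 'dgleyzy'
i=6: prepend 'q' → 'qdgleyzy'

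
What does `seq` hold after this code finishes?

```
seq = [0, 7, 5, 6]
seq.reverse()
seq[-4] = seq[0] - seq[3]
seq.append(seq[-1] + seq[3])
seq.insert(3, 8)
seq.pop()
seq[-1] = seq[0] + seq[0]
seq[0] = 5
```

reverse → [6, 5, 7, 0]
seq[-4] = seq[0]-seq[3] = 6-0 = 6 → [6, 5, 7, 0]
append seq[-1]+seq[3] = 0+0 = 0 → [6, 5, 7, 0, 0]
insert 8 at 3 → [6, 5, 7, 8, 0, 0]
pop() removes 0 → [6, 5, 7, 8, 0]
seq[-1] = seq[0]+seq[0] = 6+6 = 12 → [6, 5, 7, 8, 12]
seq[0] = 5 → [5, 5, 7, 8, 12]

[5, 5, 7, 8, 12]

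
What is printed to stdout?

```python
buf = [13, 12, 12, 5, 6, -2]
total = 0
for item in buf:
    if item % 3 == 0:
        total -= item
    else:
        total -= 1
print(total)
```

-33

item=13: not %3==0, total = 0-1 = -1
item=12: %3==0, total = (-1)-12 = -13
item=12: %3==0, total = (-13)-12 = -25
item=5: not %3==0, total = (-25)-1 = -26
item=6: %3==0, total = (-26)-6 = -32
item=-2: not %3==0, total = (-32)-1 = -33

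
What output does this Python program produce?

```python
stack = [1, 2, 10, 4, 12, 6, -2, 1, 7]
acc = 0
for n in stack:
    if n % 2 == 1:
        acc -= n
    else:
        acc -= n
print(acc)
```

-41

n=1: odd, acc = 0-1 = -1
n=2: not odd, acc = (-1)-2 = -3
n=10: not odd, acc = (-3)-10 = -13
n=4: not odd, acc = (-13)-4 = -17
n=12: not odd, acc = (-17)-12 = -29
n=6: not odd, acc = (-29)-6 = -35
n=-2: not odd, acc = (-35)-(-2) = -33
n=1: odd, acc = (-33)-1 = -34
n=7: odd, acc = (-34)-7 = -41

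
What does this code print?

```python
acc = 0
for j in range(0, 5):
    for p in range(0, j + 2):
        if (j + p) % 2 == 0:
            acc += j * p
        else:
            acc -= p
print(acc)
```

j=0,p=0: even sum, acc = 0+0 = 0
j=0,p=1: odd sum, acc = 0-1 = -1
j=1,p=0: odd sum, acc = (-1)-0 = -1
j=1,p=1: even sum, acc = (-1)+1 = 0
j=1,p=2: odd sum, acc = 0-2 = -2
j=2,p=0: even sum, acc = (-2)+0 = -2
j=2,p=1: odd sum, acc = (-2)-1 = -3
j=2,p=2: even sum, acc = (-3)+4 = 1
j=2,p=3: odd sum, acc = 1-3 = -2
j=3,p=0: odd sum, acc = (-2)-0 = -2
j=3,p=1: even sum, acc = (-2)+3 = 1
j=3,p=2: odd sum, acc = 1-2 = -1
j=3,p=3: even sum, acc = (-1)+9 = 8
j=3,p=4: odd sum, acc = 8-4 = 4
j=4,p=0: even sum, acc = 4+0 = 4
j=4,p=1: odd sum, acc = 4-1 = 3
j=4,p=2: even sum, acc = 3+8 = 11
j=4,p=3: odd sum, acc = 11-3 = 8
j=4,p=4: even sum, acc = 8+16 = 24
j=4,p=5: odd sum, acc = 24-5 = 19

19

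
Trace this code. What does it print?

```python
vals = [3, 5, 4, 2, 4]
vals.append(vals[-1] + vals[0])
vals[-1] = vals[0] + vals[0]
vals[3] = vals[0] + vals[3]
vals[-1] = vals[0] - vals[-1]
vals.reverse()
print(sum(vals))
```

append vals[-1]+vals[0] = 4+3 = 7 → [3, 5, 4, 2, 4, 7]
vals[-1] = vals[0]+vals[0] = 3+3 = 6 → [3, 5, 4, 2, 4, 6]
vals[3] = vals[0]+vals[3] = 3+2 = 5 → [3, 5, 4, 5, 4, 6]
vals[-1] = vals[0]-vals[-1] = 3-6 = -3 → [3, 5, 4, 5, 4, -3]
reverse → [-3, 4, 5, 4, 5, 3]
sum = 18

18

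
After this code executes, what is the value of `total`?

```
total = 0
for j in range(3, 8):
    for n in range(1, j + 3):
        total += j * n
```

j=3,n=1: total = 0+3 = 3
j=3,n=2: total = 3+6 = 9
j=3,n=3: total = 9+9 = 18
j=3,n=4: total = 18+12 = 30
j=3,n=5: total = 30+15 = 45
j=4,n=1: total = 45+4 = 49
j=4,n=2: total = 49+8 = 57
j=4,n=3: total = 57+12 = 69
j=4,n=4: total = 69+16 = 85
j=4,n=5: total = 85+20 = 105
j=4,n=6: total = 105+24 = 129
j=5,n=1: total = 129+5 = 134
j=5,n=2: total = 134+10 = 144
j=5,n=3: total = 144+15 = 159
j=5,n=4: total = 159+20 = 179
j=5,n=5: total = 179+25 = 204
j=5,n=6: total = 204+30 = 234
j=5,n=7: total = 234+35 = 269
j=6,n=1: total = 269+6 = 275
j=6,n=2: total = 275+12 = 287
j=6,n=3: total = 287+18 = 305
j=6,n=4: total = 305+24 = 329
j=6,n=5: total = 329+30 = 359
j=6,n=6: total = 359+36 = 395
j=6,n=7: total = 395+42 = 437
j=6,n=8: total = 437+48 = 485
j=7,n=1: total = 485+7 = 492
j=7,n=2: total = 492+14 = 506
j=7,n=3: total = 506+21 = 527
j=7,n=4: total = 527+28 = 555
j=7,n=5: total = 555+35 = 590
j=7,n=6: total = 590+42 = 632
j=7,n=7: total = 632+49 = 681
j=7,n=8: total = 681+56 = 737
j=7,n=9: total = 737+63 = 800

800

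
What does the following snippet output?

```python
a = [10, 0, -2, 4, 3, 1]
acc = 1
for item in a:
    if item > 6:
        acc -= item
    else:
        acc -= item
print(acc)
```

-15

item=10: >6, acc = 1-10 = -9
item=0: not >6, acc = (-9)-0 = -9
item=-2: not >6, acc = (-9)-(-2) = -7
item=4: not >6, acc = (-7)-4 = -11
item=3: not >6, acc = (-11)-3 = -14
item=1: not >6, acc = (-14)-1 = -15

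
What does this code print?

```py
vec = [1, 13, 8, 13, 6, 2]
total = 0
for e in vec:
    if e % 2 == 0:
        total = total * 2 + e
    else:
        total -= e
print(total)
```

e=1: not even, total = 0-1 = -1
e=13: not even, total = (-1)-13 = -14
e=8: even, total = (-14)*2+8 = -20
e=13: not even, total = (-20)-13 = -33
e=6: even, total = (-33)*2+6 = -60
e=2: even, total = (-60)*2+2 = -118

-118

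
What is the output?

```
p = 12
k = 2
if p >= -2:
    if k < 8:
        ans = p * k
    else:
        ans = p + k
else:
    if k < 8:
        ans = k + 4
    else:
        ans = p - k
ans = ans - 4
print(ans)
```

p=12, k=2
p >= -2 is True; k < 8 is True
→ ans = p * k = 24
ans = 24-4 = 20

20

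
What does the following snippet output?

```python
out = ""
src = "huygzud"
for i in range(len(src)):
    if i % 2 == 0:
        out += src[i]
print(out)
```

hyzd

i=0: add 'h' → 'h'
i=1: skip
i=2: add 'y' → 'hy'
i=3: skip
i=4: add 'z' → 'hyz'
i=5: skip
i=6: add 'd' → 'hyzd'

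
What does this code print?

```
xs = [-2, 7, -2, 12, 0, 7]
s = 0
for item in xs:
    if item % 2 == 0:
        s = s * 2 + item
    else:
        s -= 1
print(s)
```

item=-2: even, s = 0*2+(-2) = -2
item=7: not even, s = (-2)-1 = -3
item=-2: even, s = (-3)*2+(-2) = -8
item=12: even, s = (-8)*2+12 = -4
item=0: even, s = (-4)*2+0 = -8
item=7: not even, s = (-8)-1 = -9

-9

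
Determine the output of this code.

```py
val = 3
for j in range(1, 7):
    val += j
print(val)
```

24

j=1: val = 3+1 = 4
j=2: val = 4+2 = 6
j=3: val = 6+3 = 9
j=4: val = 9+4 = 13
j=5: val = 13+5 = 18
j=6: val = 18+6 = 24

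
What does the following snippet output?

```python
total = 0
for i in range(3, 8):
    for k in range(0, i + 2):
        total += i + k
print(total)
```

i=3,k=0: total = 0+3 = 3
i=3,k=1: total = 3+4 = 7
i=3,k=2: total = 7+5 = 12
i=3,k=3: total = 12+6 = 18
i=3,k=4: total = 18+7 = 25
i=4,k=0: total = 25+4 = 29
i=4,k=1: total = 29+5 = 34
i=4,k=2: total = 34+6 = 40
i=4,k=3: total = 40+7 = 47
i=4,k=4: total = 47+8 = 55
i=4,k=5: total = 55+9 = 64
i=5,k=0: total = 64+5 = 69
i=5,k=1: total = 69+6 = 75
i=5,k=2: total = 75+7 = 82
i=5,k=3: total = 82+8 = 90
i=5,k=4: total = 90+9 = 99
i=5,k=5: total = 99+10 = 109
i=5,k=6: total = 109+11 = 120
i=6,k=0: total = 120+6 = 126
i=6,k=1: total = 126+7 = 133
i=6,k=2: total = 133+8 = 141
i=6,k=3: total = 141+9 = 150
i=6,k=4: total = 150+10 = 160
i=6,k=5: total = 160+11 = 171
i=6,k=6: total = 171+12 = 183
i=6,k=7: total = 183+13 = 196
i=7,k=0: total = 196+7 = 203
i=7,k=1: total = 203+8 = 211
i=7,k=2: total = 211+9 = 220
i=7,k=3: total = 220+10 = 230
i=7,k=4: total = 230+11 = 241
i=7,k=5: total = 241+12 = 253
i=7,k=6: total = 253+13 = 266
i=7,k=7: total = 266+14 = 280
i=7,k=8: total = 280+15 = 295

295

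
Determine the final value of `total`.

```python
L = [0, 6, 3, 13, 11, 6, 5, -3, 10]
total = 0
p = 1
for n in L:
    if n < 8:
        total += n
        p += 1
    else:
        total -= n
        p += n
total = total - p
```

-58

n=0: <8, total = 0+0 = 0; p=2
n=6: <8, total = 0+6 = 6; p=3
n=3: <8, total = 6+3 = 9; p=4
n=13: not <8, total = 9-13 = -4; p=17
n=11: not <8, total = (-4)-11 = -15; p=28
n=6: <8, total = (-15)+6 = -9; p=29
n=5: <8, total = (-9)+5 = -4; p=30
n=-3: <8, total = (-4)+(-3) = -7; p=31
n=10: not <8, total = (-7)-10 = -17; p=41
total-p = (-17)-41 = -58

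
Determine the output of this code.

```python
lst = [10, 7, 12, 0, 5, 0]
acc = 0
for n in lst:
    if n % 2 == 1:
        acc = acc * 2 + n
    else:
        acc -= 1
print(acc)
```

n=10: not odd, acc = 0-1 = -1
n=7: odd, acc = (-1)*2+7 = 5
n=12: not odd, acc = 5-1 = 4
n=0: not odd, acc = 4-1 = 3
n=5: odd, acc = 3*2+5 = 11
n=0: not odd, acc = 11-1 = 10

10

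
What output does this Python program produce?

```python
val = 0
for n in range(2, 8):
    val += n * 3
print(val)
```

81

n=2: val = 0+2*3 = 6
n=3: val = 6+3*3 = 15
n=4: val = 15+4*3 = 27
n=5: val = 27+5*3 = 42
n=6: val = 42+6*3 = 60
n=7: val = 60+7*3 = 81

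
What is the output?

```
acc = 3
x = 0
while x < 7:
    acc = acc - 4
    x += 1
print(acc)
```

-25

x=0: acc = 3-4 = -1
x=1: acc = (-1)-4 = -5
x=2: acc = (-5)-4 = -9
x=3: acc = (-9)-4 = -13
x=4: acc = (-13)-4 = -17
x=5: acc = (-17)-4 = -21
x=6: acc = (-21)-4 = -25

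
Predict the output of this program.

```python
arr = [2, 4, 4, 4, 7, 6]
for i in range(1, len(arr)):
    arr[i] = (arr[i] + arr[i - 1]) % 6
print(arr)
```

[2, 0, 4, 2, 3, 3]

i=1: arr[1] = (4+2)%6 = 0 → [2, 0, 4, 4, 7, 6]
i=2: arr[2] = (4+0)%6 = 4 → [2, 0, 4, 4, 7, 6]
i=3: arr[3] = (4+4)%6 = 2 → [2, 0, 4, 2, 7, 6]
i=4: arr[4] = (7+2)%6 = 3 → [2, 0, 4, 2, 3, 6]
i=5: arr[5] = (6+3)%6 = 3 → [2, 0, 4, 2, 3, 3]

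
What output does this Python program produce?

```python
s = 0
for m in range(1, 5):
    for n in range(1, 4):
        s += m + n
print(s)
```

54

m=1,n=1: s = 0+2 = 2
m=1,n=2: s = 2+3 = 5
m=1,n=3: s = 5+4 = 9
m=2,n=1: s = 9+3 = 12
m=2,n=2: s = 12+4 = 16
m=2,n=3: s = 16+5 = 21
m=3,n=1: s = 21+4 = 25
m=3,n=2: s = 25+5 = 30
m=3,n=3: s = 30+6 = 36
m=4,n=1: s = 36+5 = 41
m=4,n=2: s = 41+6 = 47
m=4,n=3: s = 47+7 = 54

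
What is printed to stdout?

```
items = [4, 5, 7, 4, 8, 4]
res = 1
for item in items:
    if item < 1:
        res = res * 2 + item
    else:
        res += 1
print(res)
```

item=4: not <1, res = 1+1 = 2
item=5: not <1, res = 2+1 = 3
item=7: not <1, res = 3+1 = 4
item=4: not <1, res = 4+1 = 5
item=8: not <1, res = 5+1 = 6
item=4: not <1, res = 6+1 = 7

7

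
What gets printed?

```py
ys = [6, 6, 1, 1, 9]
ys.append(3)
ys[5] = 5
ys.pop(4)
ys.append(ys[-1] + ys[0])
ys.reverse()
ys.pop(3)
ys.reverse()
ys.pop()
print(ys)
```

append 3 → [6, 6, 1, 1, 9, 3]
ys[5] = 5 → [6, 6, 1, 1, 9, 5]
pop(4) removes 9 → [6, 6, 1, 1, 5]
append ys[-1]+ys[0] = 5+6 = 11 → [6, 6, 1, 1, 5, 11]
reverse → [11, 5, 1, 1, 6, 6]
pop(3) removes 1 → [11, 5, 1, 6, 6]
reverse → [6, 6, 1, 5, 11]
pop() removes 11 → [6, 6, 1, 5]

[6, 6, 1, 5]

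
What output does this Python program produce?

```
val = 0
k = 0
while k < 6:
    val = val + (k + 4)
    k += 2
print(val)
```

18

k=0: val = 0+4 = 4
k=2: val = 4+6 = 10
k=4: val = 10+8 = 18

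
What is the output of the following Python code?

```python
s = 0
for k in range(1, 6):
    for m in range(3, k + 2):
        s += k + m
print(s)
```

80

k=2,m=3: s = 0+5 = 5
k=3,m=3: s = 5+6 = 11
k=3,m=4: s = 11+7 = 18
k=4,m=3: s = 18+7 = 25
k=4,m=4: s = 25+8 = 33
k=4,m=5: s = 33+9 = 42
k=5,m=3: s = 42+8 = 50
k=5,m=4: s = 50+9 = 59
k=5,m=5: s = 59+10 = 69
k=5,m=6: s = 69+11 = 80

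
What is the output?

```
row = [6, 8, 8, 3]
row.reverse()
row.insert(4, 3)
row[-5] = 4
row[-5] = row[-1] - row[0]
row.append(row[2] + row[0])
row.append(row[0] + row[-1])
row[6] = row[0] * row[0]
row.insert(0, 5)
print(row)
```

reverse → [3, 8, 8, 6]
insert 3 at 4 → [3, 8, 8, 6, 3]
row[-5] = 4 → [4, 8, 8, 6, 3]
row[-5] = row[-1]-row[0] = 3-4 = -1 → [-1, 8, 8, 6, 3]
append row[2]+row[0] = 8+(-1) = 7 → [-1, 8, 8, 6, 3, 7]
append row[0]+row[-1] = (-1)+7 = 6 → [-1, 8, 8, 6, 3, 7, 6]
row[6] = row[0]*row[0] = (-1)*(-1) = 1 → [-1, 8, 8, 6, 3, 7, 1]
insert 5 at 0 → [5, -1, 8, 8, 6, 3, 7, 1]

[5, -1, 8, 8, 6, 3, 7, 1]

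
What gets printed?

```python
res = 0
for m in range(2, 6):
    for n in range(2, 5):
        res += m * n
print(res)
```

126

m=2,n=2: res = 0+4 = 4
m=2,n=3: res = 4+6 = 10
m=2,n=4: res = 10+8 = 18
m=3,n=2: res = 18+6 = 24
m=3,n=3: res = 24+9 = 33
m=3,n=4: res = 33+12 = 45
m=4,n=2: res = 45+8 = 53
m=4,n=3: res = 53+12 = 65
m=4,n=4: res = 65+16 = 81
m=5,n=2: res = 81+10 = 91
m=5,n=3: res = 91+15 = 106
m=5,n=4: res = 106+20 = 126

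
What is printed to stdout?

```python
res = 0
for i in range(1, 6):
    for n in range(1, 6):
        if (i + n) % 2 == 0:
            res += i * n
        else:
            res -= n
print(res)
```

81

i=1,n=1: even sum, res = 0+1 = 1
i=1,n=2: odd sum, res = 1-2 = -1
i=1,n=3: even sum, res = (-1)+3 = 2
i=1,n=4: odd sum, res = 2-4 = -2
i=1,n=5: even sum, res = (-2)+5 = 3
i=2,n=1: odd sum, res = 3-1 = 2
i=2,n=2: even sum, res = 2+4 = 6
i=2,n=3: odd sum, res = 6-3 = 3
i=2,n=4: even sum, res = 3+8 = 11
i=2,n=5: odd sum, res = 11-5 = 6
i=3,n=1: even sum, res = 6+3 = 9
i=3,n=2: odd sum, res = 9-2 = 7
i=3,n=3: even sum, res = 7+9 = 16
i=3,n=4: odd sum, res = 16-4 = 12
i=3,n=5: even sum, res = 12+15 = 27
i=4,n=1: odd sum, res = 27-1 = 26
i=4,n=2: even sum, res = 26+8 = 34
i=4,n=3: odd sum, res = 34-3 = 31
i=4,n=4: even sum, res = 31+16 = 47
i=4,n=5: odd sum, res = 47-5 = 42
i=5,n=1: even sum, res = 42+5 = 47
i=5,n=2: odd sum, res = 47-2 = 45
i=5,n=3: even sum, res = 45+15 = 60
i=5,n=4: odd sum, res = 60-4 = 56
i=5,n=5: even sum, res = 56+25 = 81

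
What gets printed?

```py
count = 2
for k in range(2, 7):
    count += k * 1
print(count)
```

22

k=2: count = 2+2*1 = 4
k=3: count = 4+3*1 = 7
k=4: count = 7+4*1 = 11
k=5: count = 11+5*1 = 16
k=6: count = 16+6*1 = 22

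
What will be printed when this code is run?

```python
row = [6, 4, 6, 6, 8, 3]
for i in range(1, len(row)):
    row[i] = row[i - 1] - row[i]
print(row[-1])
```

i=1: row[1] = 6-4 = 2 → [6, 2, 6, 6, 8, 3]
i=2: row[2] = 2-6 = -4 → [6, 2, -4, 6, 8, 3]
i=3: row[3] = (-4)-6 = -10 → [6, 2, -4, -10, 8, 3]
i=4: row[4] = (-10)-8 = -18 → [6, 2, -4, -10, -18, 3]
i=5: row[5] = (-18)-3 = -21 → [6, 2, -4, -10, -18, -21]

-21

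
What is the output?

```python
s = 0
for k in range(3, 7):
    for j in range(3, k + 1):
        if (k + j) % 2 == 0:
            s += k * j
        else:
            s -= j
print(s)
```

k=3,j=3: even sum, s = 0+9 = 9
k=4,j=3: odd sum, s = 9-3 = 6
k=4,j=4: even sum, s = 6+16 = 22
k=5,j=3: even sum, s = 22+15 = 37
k=5,j=4: odd sum, s = 37-4 = 33
k=5,j=5: even sum, s = 33+25 = 58
k=6,j=3: odd sum, s = 58-3 = 55
k=6,j=4: even sum, s = 55+24 = 79
k=6,j=5: odd sum, s = 79-5 = 74
k=6,j=6: even sum, s = 74+36 = 110

110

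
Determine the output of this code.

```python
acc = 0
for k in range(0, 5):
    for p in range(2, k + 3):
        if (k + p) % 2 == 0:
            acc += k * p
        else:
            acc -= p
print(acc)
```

k=0,p=2: even sum, acc = 0+0 = 0
k=1,p=2: odd sum, acc = 0-2 = -2
k=1,p=3: even sum, acc = (-2)+3 = 1
k=2,p=2: even sum, acc = 1+4 = 5
k=2,p=3: odd sum, acc = 5-3 = 2
k=2,p=4: even sum, acc = 2+8 = 10
k=3,p=2: odd sum, acc = 10-2 = 8
k=3,p=3: even sum, acc = 8+9 = 17
k=3,p=4: odd sum, acc = 17-4 = 13
k=3,p=5: even sum, acc = 13+15 = 28
k=4,p=2: even sum, acc = 28+8 = 36
k=4,p=3: odd sum, acc = 36-3 = 33
k=4,p=4: even sum, acc = 33+16 = 49
k=4,p=5: odd sum, acc = 49-5 = 44
k=4,p=6: even sum, acc = 44+24 = 68

68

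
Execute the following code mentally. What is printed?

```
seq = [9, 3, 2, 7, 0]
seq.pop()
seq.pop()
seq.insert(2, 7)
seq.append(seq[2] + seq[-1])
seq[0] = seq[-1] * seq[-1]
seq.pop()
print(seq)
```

pop() removes 0 → [9, 3, 2, 7]
pop() removes 7 → [9, 3, 2]
insert 7 at 2 → [9, 3, 7, 2]
append seq[2]+seq[-1] = 7+2 = 9 → [9, 3, 7, 2, 9]
seq[0] = seq[-1]*seq[-1] = 9*9 = 81 → [81, 3, 7, 2, 9]
pop() removes 9 → [81, 3, 7, 2]

[81, 3, 7, 2]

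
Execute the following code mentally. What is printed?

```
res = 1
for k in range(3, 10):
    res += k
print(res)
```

43

k=3: res = 1+3 = 4
k=4: res = 4+4 = 8
k=5: res = 8+5 = 13
k=6: res = 13+6 = 19
k=7: res = 19+7 = 26
k=8: res = 26+8 = 34
k=9: res = 34+9 = 43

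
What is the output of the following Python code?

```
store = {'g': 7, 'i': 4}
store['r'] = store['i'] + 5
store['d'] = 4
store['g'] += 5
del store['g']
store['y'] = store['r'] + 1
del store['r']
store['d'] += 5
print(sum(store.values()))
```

store['r'] = store['i']+5 = 9 → {'g': 7, 'i': 4, 'r': 9}
store['d'] = 4 → {'g': 7, 'i': 4, 'r': 9, 'd': 4}
store['g'] = 7+5 = 12 → {'g': 12, 'i': 4, 'r': 9, 'd': 4}
del 'g' → {'i': 4, 'r': 9, 'd': 4}
store['y'] = store['r']+1 = 10 → {'i': 4, 'r': 9, 'd': 4, 'y': 10}
del 'r' → {'i': 4, 'd': 4, 'y': 10}
store['d'] = 4+5 = 9 → {'i': 4, 'd': 9, 'y': 10}
sum of values = 23

23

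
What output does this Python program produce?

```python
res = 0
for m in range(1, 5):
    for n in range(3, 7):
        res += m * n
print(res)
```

m=1,n=3: res = 0+3 = 3
m=1,n=4: res = 3+4 = 7
m=1,n=5: res = 7+5 = 12
m=1,n=6: res = 12+6 = 18
m=2,n=3: res = 18+6 = 24
m=2,n=4: res = 24+8 = 32
m=2,n=5: res = 32+10 = 42
m=2,n=6: res = 42+12 = 54
m=3,n=3: res = 54+9 = 63
m=3,n=4: res = 63+12 = 75
m=3,n=5: res = 75+15 = 90
m=3,n=6: res = 90+18 = 108
m=4,n=3: res = 108+12 = 120
m=4,n=4: res = 120+16 = 136
m=4,n=5: res = 136+20 = 156
m=4,n=6: res = 156+24 = 180

180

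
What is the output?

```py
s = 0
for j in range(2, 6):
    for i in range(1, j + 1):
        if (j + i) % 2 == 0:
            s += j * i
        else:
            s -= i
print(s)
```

72

j=2,i=1: odd sum, s = 0-1 = -1
j=2,i=2: even sum, s = (-1)+4 = 3
j=3,i=1: even sum, s = 3+3 = 6
j=3,i=2: odd sum, s = 6-2 = 4
j=3,i=3: even sum, s = 4+9 = 13
j=4,i=1: odd sum, s = 13-1 = 12
j=4,i=2: even sum, s = 12+8 = 20
j=4,i=3: odd sum, s = 20-3 = 17
j=4,i=4: even sum, s = 17+16 = 33
j=5,i=1: even sum, s = 33+5 = 38
j=5,i=2: odd sum, s = 38-2 = 36
j=5,i=3: even sum, s = 36+15 = 51
j=5,i=4: odd sum, s = 51-4 = 47
j=5,i=5: even sum, s = 47+25 = 72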